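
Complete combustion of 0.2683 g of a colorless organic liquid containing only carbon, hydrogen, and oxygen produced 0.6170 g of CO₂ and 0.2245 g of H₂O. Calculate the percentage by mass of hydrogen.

mol C = 0.6170 g CO₂ ÷ 44.009 g/mol = 0.014020 mol
mol H = 2 × 0.2245 g H₂O ÷ 18.015 g/mol = 0.024924 mol
mass O = 0.2683 − (0.16839 + 0.025123) = 0.074784 g → mol O = 0.074784 ÷ 15.999 = 0.0046743 mol
mass % H = 0.025123 g ÷ 0.2683 g × 100%

9.36%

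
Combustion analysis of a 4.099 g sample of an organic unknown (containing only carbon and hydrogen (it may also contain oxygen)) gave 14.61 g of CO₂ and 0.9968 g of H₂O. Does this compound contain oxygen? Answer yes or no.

no

mol C = 14.61 g CO₂ ÷ 44.009 g/mol = 0.33198 mol
mol H = 2 × 0.9968 g H₂O ÷ 18.015 g/mol = 0.11066 mol
C and H together account for 4.0989 g — essentially the entire 4.099 g sample — so the compound contains no oxygen.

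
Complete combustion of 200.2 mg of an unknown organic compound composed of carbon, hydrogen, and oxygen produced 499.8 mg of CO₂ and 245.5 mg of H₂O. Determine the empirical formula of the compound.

C5H12O

mol C = 0.4998 g CO₂ ÷ 44.009 g/mol = 0.011357 mol
mol H = 2 × 0.2455 g H₂O ÷ 18.015 g/mol = 0.027255 mol
mass O = 0.2002 − (0.13641 + 0.027473) = 0.036321 g → mol O = 0.036321 ÷ 15.999 = 0.0022702 mol
Divide by the smallest (0.0022702 mol): C 5.003, H 12.006, O 1.000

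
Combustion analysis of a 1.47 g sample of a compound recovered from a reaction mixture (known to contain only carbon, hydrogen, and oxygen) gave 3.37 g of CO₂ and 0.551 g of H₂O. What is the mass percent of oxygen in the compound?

33.2%

mol C = 3.37 g CO₂ ÷ 44.009 g/mol = 0.07658 mol
mol H = 2 × 0.551 g H₂O ÷ 18.015 g/mol = 0.06117 mol
mass O = 1.47 − (0.9197 + 0.06166) = 0.4886 g → mol O = 0.4886 ÷ 15.999 = 0.03054 mol
mass % O = 0.4886 g ÷ 1.47 g × 100%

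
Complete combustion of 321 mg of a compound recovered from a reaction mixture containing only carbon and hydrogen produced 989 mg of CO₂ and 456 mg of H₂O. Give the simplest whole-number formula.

mol C = 0.989 g CO₂ ÷ 44.009 g/mol = 0.02247 mol
mol H = 2 × 0.456 g H₂O ÷ 18.015 g/mol = 0.05062 mol
Divide by the smallest (0.02247 mol): C 1.000, H 2.253
Multiplying each by 4 gives whole numbers: C 4.00, H 9.01

C4H9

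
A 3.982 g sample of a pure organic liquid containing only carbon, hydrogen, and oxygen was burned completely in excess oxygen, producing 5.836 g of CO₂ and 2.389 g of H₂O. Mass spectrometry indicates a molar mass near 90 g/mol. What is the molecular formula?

mol C = 5.836 g CO₂ ÷ 44.009 g/mol = 0.13261 mol
mol H = 2 × 2.389 g H₂O ÷ 18.015 g/mol = 0.26522 mol
mass O = 3.982 − (1.5928 + 0.26735) = 2.1219 g → mol O = 2.1219 ÷ 15.999 = 0.13263 mol
Divide by the smallest (0.13261 mol): C 1.000, H 2.000, O 1.000
Empirical formula: CH2O
Empirical-formula mass = 30.03 g/mol; 90 ÷ 30.03 ≈ 3, so the molecular formula is C3H6O3.

C3H6O3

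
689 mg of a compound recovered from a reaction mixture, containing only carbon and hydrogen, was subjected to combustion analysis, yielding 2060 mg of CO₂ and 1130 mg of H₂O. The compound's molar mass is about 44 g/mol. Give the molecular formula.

C3H8

mol C = 2.06 g CO₂ ÷ 44.009 g/mol = 0.04681 mol
mol H = 2 × 1.13 g H₂O ÷ 18.015 g/mol = 0.1255 mol
Divide by the smallest (0.04681 mol): C 1.000, H 2.680
Multiplying each by 3 gives whole numbers: C 3.00, H 8.04
Empirical formula: C3H8
Empirical-formula mass = 44.10 g/mol; 44 ÷ 44.10 ≈ 1, so the molecular formula is C3H8.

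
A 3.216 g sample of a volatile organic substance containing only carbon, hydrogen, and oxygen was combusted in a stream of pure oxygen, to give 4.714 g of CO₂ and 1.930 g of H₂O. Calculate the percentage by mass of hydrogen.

mol C = 4.714 g CO₂ ÷ 44.009 g/mol = 0.10711 mol
mol H = 2 × 1.930 g H₂O ÷ 18.015 g/mol = 0.21427 mol
mass O = 3.216 − (1.2866 + 0.21598) = 1.7135 g → mol O = 1.7135 ÷ 15.999 = 0.10710 mol
mass % H = 0.21598 g ÷ 3.216 g × 100%

6.72%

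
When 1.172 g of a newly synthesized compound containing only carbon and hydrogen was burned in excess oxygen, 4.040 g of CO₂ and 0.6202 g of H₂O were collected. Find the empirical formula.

C4H3

mol C = 4.040 g CO₂ ÷ 44.009 g/mol = 0.091799 mol
mol H = 2 × 0.6202 g H₂O ÷ 18.015 g/mol = 0.068854 mol
Divide by the smallest (0.068854 mol): C 1.333, H 1.000
Multiplying each by 3 gives whole numbers: C 4.00, H 3.00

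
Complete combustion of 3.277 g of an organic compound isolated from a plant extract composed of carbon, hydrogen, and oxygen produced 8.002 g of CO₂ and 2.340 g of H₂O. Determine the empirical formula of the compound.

C7H10O2

mol C = 8.002 g CO₂ ÷ 44.009 g/mol = 0.18183 mol
mol H = 2 × 2.340 g H₂O ÷ 18.015 g/mol = 0.25978 mol
mass O = 3.277 − (2.1839 + 0.26186) = 0.83122 g → mol O = 0.83122 ÷ 15.999 = 0.051955 mol
Divide by the smallest (0.051955 mol): C 3.500, H 5.000, O 1.000
Multiplying each by 2 gives whole numbers: C 7.00, H 10.00, O 2.00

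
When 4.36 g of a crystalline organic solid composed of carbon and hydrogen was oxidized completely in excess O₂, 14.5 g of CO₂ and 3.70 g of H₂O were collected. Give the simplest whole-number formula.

C4H5

mol C = 14.5 g CO₂ ÷ 44.009 g/mol = 0.3295 mol
mol H = 2 × 3.70 g H₂O ÷ 18.015 g/mol = 0.4108 mol
Divide by the smallest (0.3295 mol): C 1.000, H 1.247
Multiplying each by 4 gives whole numbers: C 4.00, H 4.99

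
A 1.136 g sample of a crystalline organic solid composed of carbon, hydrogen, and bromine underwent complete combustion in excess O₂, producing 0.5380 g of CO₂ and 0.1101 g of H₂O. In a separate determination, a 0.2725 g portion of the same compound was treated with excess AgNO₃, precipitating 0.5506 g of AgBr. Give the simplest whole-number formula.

CHBr

mol C = 0.5380 g CO₂ ÷ 44.009 g/mol = 0.012225 mol
mol H = 2 × 0.1101 g H₂O ÷ 18.015 g/mol = 0.012223 mol
From the AgBr data: mol Br per gram of compound = (0.5506 ÷ 187.772) ÷ 0.2725 = 0.010761 mol/g, so in the 1.136 g combustion sample mol Br = 0.012224 mol
Divide by the smallest (0.012223 mol): C 1.000, H 1.000, Br 1.000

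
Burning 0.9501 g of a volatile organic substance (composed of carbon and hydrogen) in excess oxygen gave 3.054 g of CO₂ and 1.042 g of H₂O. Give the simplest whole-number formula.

C3H5

mol C = 3.054 g CO₂ ÷ 44.009 g/mol = 0.069395 mol
mol H = 2 × 1.042 g H₂O ÷ 18.015 g/mol = 0.11568 mol
Divide by the smallest (0.069395 mol): C 1.000, H 1.667
Multiplying each by 3 gives whole numbers: C 3.00, H 5.00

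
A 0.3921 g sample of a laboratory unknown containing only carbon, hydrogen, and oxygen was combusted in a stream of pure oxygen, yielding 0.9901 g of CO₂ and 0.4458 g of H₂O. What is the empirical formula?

mol C = 0.9901 g CO₂ ÷ 44.009 g/mol = 0.022498 mol
mol H = 2 × 0.4458 g H₂O ÷ 18.015 g/mol = 0.049492 mol
mass O = 0.3921 − (0.27022 + 0.049888) = 0.071992 g → mol O = 0.071992 ÷ 15.999 = 0.0044998 mol
Divide by the smallest (0.0044998 mol): C 5.000, H 10.999, O 1.000

C5H11O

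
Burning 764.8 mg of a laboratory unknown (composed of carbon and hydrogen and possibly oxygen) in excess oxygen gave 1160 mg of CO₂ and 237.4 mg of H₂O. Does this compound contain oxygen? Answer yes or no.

yes

mol C = 1.160 g CO₂ ÷ 44.009 g/mol = 0.026358 mol
mol H = 2 × 0.2374 g H₂O ÷ 18.015 g/mol = 0.026356 mol
C and H account for only 0.34316 g of the 0.7648 g sample; the remaining 0.42164 g must be oxygen.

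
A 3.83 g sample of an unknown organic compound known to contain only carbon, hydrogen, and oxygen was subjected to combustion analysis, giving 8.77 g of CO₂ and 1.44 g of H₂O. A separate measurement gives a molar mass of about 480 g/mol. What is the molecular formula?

mol C = 8.77 g CO₂ ÷ 44.009 g/mol = 0.1993 mol
mol H = 2 × 1.44 g H₂O ÷ 18.015 g/mol = 0.1599 mol
mass O = 3.83 − (2.394 + 0.1611) = 1.275 g → mol O = 1.275 ÷ 15.999 = 0.07971 mol
Divide by the smallest (0.07971 mol): C 2.500, H 2.006, O 1.000
Multiplying each by 2 gives whole numbers: C 5.00, H 4.01, O 2.00
Empirical formula: C5H4O2
Empirical-formula mass = 96.08 g/mol; 480 ÷ 96.08 ≈ 5, so the molecular formula is C25H20O10.

C25H20O10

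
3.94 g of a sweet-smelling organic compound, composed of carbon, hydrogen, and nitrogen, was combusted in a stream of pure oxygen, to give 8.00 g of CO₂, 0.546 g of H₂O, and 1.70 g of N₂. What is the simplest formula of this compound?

mol C = 8.00 g CO₂ ÷ 44.009 g/mol = 0.1818 mol
mol H = 2 × 0.546 g H₂O ÷ 18.015 g/mol = 0.06062 mol
mol N = 2 × 1.70 g N₂ ÷ 28.014 g/mol = 0.1214 mol
Divide by the smallest (0.06062 mol): C 2.999, H 1.000, N 2.002

C3HN2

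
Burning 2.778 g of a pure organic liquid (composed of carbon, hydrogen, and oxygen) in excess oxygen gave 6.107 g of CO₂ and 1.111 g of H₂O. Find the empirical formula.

C9H8O4

mol C = 6.107 g CO₂ ÷ 44.009 g/mol = 0.13877 mol
mol H = 2 × 1.111 g H₂O ÷ 18.015 g/mol = 0.12334 mol
mass O = 2.778 − (1.6667 + 0.12433) = 0.98694 g → mol O = 0.98694 ÷ 15.999 = 0.061688 mol
Divide by the smallest (0.061688 mol): C 2.250, H 1.999, O 1.000
Multiplying each by 4 gives whole numbers: C 9.00, H 8.00, O 4.00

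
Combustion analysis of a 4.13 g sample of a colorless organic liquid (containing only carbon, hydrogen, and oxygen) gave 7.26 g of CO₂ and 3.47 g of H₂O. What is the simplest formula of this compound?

C3H7O2

mol C = 7.26 g CO₂ ÷ 44.009 g/mol = 0.1650 mol
mol H = 2 × 3.47 g H₂O ÷ 18.015 g/mol = 0.3852 mol
mass O = 4.13 − (1.981 + 0.3883) = 1.760 g → mol O = 1.760 ÷ 15.999 = 0.1100 mol
Divide by the smallest (0.1100 mol): C 1.499, H 3.501, O 1.000
Multiplying each by 2 gives whole numbers: C 3.00, H 7.00, O 2.00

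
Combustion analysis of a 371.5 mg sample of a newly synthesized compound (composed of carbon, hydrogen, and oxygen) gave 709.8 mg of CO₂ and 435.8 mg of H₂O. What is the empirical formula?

C2H6O

mol C = 0.7098 g CO₂ ÷ 44.009 g/mol = 0.016129 mol
mol H = 2 × 0.4358 g H₂O ÷ 18.015 g/mol = 0.048382 mol
mass O = 0.3715 − (0.19372 + 0.048769) = 0.12901 g → mol O = 0.12901 ÷ 15.999 = 0.0080637 mol
Divide by the smallest (0.0080637 mol): C 2.000, H 6.000, O 1.000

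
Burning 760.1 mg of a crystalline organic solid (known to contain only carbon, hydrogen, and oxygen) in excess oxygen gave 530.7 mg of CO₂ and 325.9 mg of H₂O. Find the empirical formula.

mol C = 0.5307 g CO₂ ÷ 44.009 g/mol = 0.012059 mol
mol H = 2 × 0.3259 g H₂O ÷ 18.015 g/mol = 0.036181 mol
mass O = 0.7601 − (0.14484 + 0.036470) = 0.57879 g → mol O = 0.57879 ÷ 15.999 = 0.036177 mol
Divide by the smallest (0.012059 mol): C 1.000, H 3.000, O 3.000

CH3O3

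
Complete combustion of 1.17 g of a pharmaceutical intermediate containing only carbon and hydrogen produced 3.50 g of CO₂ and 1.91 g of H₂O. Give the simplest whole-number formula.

C3H8

mol C = 3.50 g CO₂ ÷ 44.009 g/mol = 0.07953 mol
mol H = 2 × 1.91 g H₂O ÷ 18.015 g/mol = 0.2120 mol
Divide by the smallest (0.07953 mol): C 1.000, H 2.666
Multiplying each by 3 gives whole numbers: C 3.00, H 8.00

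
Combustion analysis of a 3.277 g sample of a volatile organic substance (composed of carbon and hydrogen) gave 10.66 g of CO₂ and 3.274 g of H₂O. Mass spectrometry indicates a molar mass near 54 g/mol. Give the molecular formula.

mol C = 10.66 g CO₂ ÷ 44.009 g/mol = 0.24222 mol
mol H = 2 × 3.274 g H₂O ÷ 18.015 g/mol = 0.36347 mol
Divide by the smallest (0.24222 mol): C 1.000, H 1.501
Multiplying each by 2 gives whole numbers: C 2.00, H 3.00
Empirical formula: C2H3
Empirical-formula mass = 27.05 g/mol; 54 ÷ 27.05 ≈ 2, so the molecular formula is C4H6.

C4H6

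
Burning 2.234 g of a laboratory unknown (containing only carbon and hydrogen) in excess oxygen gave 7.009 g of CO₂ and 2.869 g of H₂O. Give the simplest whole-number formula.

mol C = 7.009 g CO₂ ÷ 44.009 g/mol = 0.15926 mol
mol H = 2 × 2.869 g H₂O ÷ 18.015 g/mol = 0.31851 mol
Divide by the smallest (0.15926 mol): C 1.000, H 2.000

CH2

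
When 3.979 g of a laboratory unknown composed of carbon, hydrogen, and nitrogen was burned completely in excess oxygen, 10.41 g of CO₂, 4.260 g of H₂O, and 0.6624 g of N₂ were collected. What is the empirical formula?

mol C = 10.41 g CO₂ ÷ 44.009 g/mol = 0.23654 mol
mol H = 2 × 4.260 g H₂O ÷ 18.015 g/mol = 0.47294 mol
mol N = 2 × 0.6624 g N₂ ÷ 28.014 g/mol = 0.047291 mol
Divide by the smallest (0.047291 mol): C 5.002, H 10.001, N 1.000

C5H10N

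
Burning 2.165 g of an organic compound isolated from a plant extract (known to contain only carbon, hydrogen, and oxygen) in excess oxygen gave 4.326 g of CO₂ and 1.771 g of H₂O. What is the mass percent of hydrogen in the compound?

9.15%

mol C = 4.326 g CO₂ ÷ 44.009 g/mol = 0.098298 mol
mol H = 2 × 1.771 g H₂O ÷ 18.015 g/mol = 0.19661 mol
mass O = 2.165 − (1.1807 + 0.19819) = 0.78615 g → mol O = 0.78615 ÷ 15.999 = 0.049138 mol
mass % H = 0.19819 g ÷ 2.165 g × 100%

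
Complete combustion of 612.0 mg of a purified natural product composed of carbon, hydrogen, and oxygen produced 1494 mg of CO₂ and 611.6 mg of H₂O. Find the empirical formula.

mol C = 1.494 g CO₂ ÷ 44.009 g/mol = 0.033948 mol
mol H = 2 × 0.6116 g H₂O ÷ 18.015 g/mol = 0.067899 mol
mass O = 0.6120 − (0.40774 + 0.068442) = 0.13581 g → mol O = 0.13581 ÷ 15.999 = 0.0084889 mol
Divide by the smallest (0.0084889 mol): C 3.999, H 7.999, O 1.000

C4H8O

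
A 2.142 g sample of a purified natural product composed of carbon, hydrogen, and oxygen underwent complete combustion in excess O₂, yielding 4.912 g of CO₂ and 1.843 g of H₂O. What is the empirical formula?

C6H11O2

mol C = 4.912 g CO₂ ÷ 44.009 g/mol = 0.11161 mol
mol H = 2 × 1.843 g H₂O ÷ 18.015 g/mol = 0.20461 mol
mass O = 2.142 − (1.3406 + 0.20624) = 0.59517 g → mol O = 0.59517 ÷ 15.999 = 0.037200 mol
Divide by the smallest (0.037200 mol): C 3.000, H 5.500, O 1.000
Multiplying each by 2 gives whole numbers: C 6.00, H 11.00, O 2.00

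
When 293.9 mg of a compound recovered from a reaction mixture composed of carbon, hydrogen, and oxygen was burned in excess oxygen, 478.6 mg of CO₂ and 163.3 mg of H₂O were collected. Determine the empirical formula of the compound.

C6H10O5

mol C = 0.4786 g CO₂ ÷ 44.009 g/mol = 0.010875 mol
mol H = 2 × 0.1633 g H₂O ÷ 18.015 g/mol = 0.018129 mol
mass O = 0.2939 − (0.13062 + 0.018274) = 0.14501 g → mol O = 0.14501 ÷ 15.999 = 0.0090634 mol
Divide by the smallest (0.0090634 mol): C 1.200, H 2.000, O 1.000
Multiplying each by 5 gives whole numbers: C 6.00, H 10.00, O 5.00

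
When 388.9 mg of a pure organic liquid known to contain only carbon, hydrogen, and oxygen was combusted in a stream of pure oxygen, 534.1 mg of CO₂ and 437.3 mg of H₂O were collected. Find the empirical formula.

CH4O

mol C = 0.5341 g CO₂ ÷ 44.009 g/mol = 0.012136 mol
mol H = 2 × 0.4373 g H₂O ÷ 18.015 g/mol = 0.048548 mol
mass O = 0.3889 − (0.14577 + 0.048937) = 0.19420 g → mol O = 0.19420 ÷ 15.999 = 0.012138 mol
Divide by the smallest (0.012136 mol): C 1.000, H 4.000, O 1.000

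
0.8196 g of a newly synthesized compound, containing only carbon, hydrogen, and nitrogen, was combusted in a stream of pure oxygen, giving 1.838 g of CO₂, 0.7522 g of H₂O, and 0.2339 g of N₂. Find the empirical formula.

mol C = 1.838 g CO₂ ÷ 44.009 g/mol = 0.041764 mol
mol H = 2 × 0.7522 g H₂O ÷ 18.015 g/mol = 0.083508 mol
mol N = 2 × 0.2339 g N₂ ÷ 28.014 g/mol = 0.016699 mol
Divide by the smallest (0.016699 mol): C 2.501, H 5.001, N 1.000
Multiplying each by 2 gives whole numbers: C 5.00, H 10.00, N 2.00

C5H10N2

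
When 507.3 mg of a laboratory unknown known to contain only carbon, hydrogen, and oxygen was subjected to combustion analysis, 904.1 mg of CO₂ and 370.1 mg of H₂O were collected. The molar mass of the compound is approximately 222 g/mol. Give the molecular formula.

mol C = 0.9041 g CO₂ ÷ 44.009 g/mol = 0.020544 mol
mol H = 2 × 0.3701 g H₂O ÷ 18.015 g/mol = 0.041088 mol
mass O = 0.5073 − (0.24675 + 0.041417) = 0.21914 g → mol O = 0.21914 ÷ 15.999 = 0.013697 mol
Divide by the smallest (0.013697 mol): C 1.500, H 3.000, O 1.000
Multiplying each by 2 gives whole numbers: C 3.00, H 6.00, O 2.00
Empirical formula: C3H6O2
Empirical-formula mass = 74.08 g/mol; 222 ÷ 74.08 ≈ 3, so the molecular formula is C9H18O6.

C9H18O6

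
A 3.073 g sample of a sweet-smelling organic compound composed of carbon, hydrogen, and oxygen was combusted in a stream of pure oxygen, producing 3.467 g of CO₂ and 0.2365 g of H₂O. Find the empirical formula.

mol C = 3.467 g CO₂ ÷ 44.009 g/mol = 0.078779 mol
mol H = 2 × 0.2365 g H₂O ÷ 18.015 g/mol = 0.026256 mol
mass O = 3.073 − (0.94622 + 0.026466) = 2.1003 g → mol O = 2.1003 ÷ 15.999 = 0.13128 mol
Divide by the smallest (0.026256 mol): C 3.000, H 1.000, O 5.000

C3HO5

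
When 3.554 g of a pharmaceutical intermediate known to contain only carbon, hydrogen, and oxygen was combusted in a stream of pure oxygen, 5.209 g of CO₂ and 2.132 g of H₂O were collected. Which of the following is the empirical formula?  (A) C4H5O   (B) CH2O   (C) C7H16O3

mol C = 5.209 g CO₂ ÷ 44.009 g/mol = 0.11836 mol
mol H = 2 × 2.132 g H₂O ÷ 18.015 g/mol = 0.23669 mol
mass O = 3.554 − (1.4216 + 0.23859) = 1.8938 g → mol O = 1.8938 ÷ 15.999 = 0.11837 mol
Divide by the smallest (0.11836 mol): C 1.000, H 2.000, O 1.000

(B) CH2O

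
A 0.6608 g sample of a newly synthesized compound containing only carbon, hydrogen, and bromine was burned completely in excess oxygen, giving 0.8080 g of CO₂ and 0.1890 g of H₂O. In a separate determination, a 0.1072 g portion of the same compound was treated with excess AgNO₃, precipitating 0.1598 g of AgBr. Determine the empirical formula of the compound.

C7H8Br2

mol C = 0.8080 g CO₂ ÷ 44.009 g/mol = 0.018360 mol
mol H = 2 × 0.1890 g H₂O ÷ 18.015 g/mol = 0.020983 mol
From the AgBr data: mol Br per gram of compound = (0.1598 ÷ 187.772) ÷ 0.1072 = 0.0079387 mol/g, so in the 0.6608 g combustion sample mol Br = 0.0052459 mol
Divide by the smallest (0.0052459 mol): C 3.500, H 4.000, Br 1.000
Multiplying each by 2 gives whole numbers: C 7.00, H 8.00, Br 2.00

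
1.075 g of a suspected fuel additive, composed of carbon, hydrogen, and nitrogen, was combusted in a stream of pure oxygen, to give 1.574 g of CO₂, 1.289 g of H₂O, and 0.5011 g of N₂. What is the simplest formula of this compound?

mol C = 1.574 g CO₂ ÷ 44.009 g/mol = 0.035765 mol
mol H = 2 × 1.289 g H₂O ÷ 18.015 g/mol = 0.14310 mol
mol N = 2 × 0.5011 g N₂ ÷ 28.014 g/mol = 0.035775 mol
Divide by the smallest (0.035765 mol): C 1.000, H 4.001, N 1.000

CH4N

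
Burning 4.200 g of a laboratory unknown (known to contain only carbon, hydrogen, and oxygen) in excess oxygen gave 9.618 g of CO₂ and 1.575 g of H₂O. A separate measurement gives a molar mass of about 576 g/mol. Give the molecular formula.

C30H24O12

mol C = 9.618 g CO₂ ÷ 44.009 g/mol = 0.21855 mol
mol H = 2 × 1.575 g H₂O ÷ 18.015 g/mol = 0.17485 mol
mass O = 4.200 − (2.6250 + 0.17625) = 1.3988 g → mol O = 1.3988 ÷ 15.999 = 0.087430 mol
Divide by the smallest (0.087430 mol): C 2.500, H 2.000, O 1.000
Multiplying each by 2 gives whole numbers: C 5.00, H 4.00, O 2.00
Empirical formula: C5H4O2
Empirical-formula mass = 96.08 g/mol; 576 ÷ 96.08 ≈ 6, so the molecular formula is C30H24O12.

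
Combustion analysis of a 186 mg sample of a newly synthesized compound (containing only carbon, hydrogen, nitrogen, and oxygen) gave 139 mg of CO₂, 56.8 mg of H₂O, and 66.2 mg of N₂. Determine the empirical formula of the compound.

mol C = 0.139 g CO₂ ÷ 44.009 g/mol = 0.003158 mol
mol H = 2 × 0.0568 g H₂O ÷ 18.015 g/mol = 0.006306 mol
mol N = 2 × 0.0662 g N₂ ÷ 28.014 g/mol = 0.004726 mol
mass O = 0.186 − (0.03794 + 0.006356 + 0.06620) = 0.07551 g → mol O = 0.07551 ÷ 15.999 = 0.004720 mol
Divide by the smallest (0.003158 mol): C 1.000, H 1.997, N 1.496, O 1.494
Multiplying each by 2 gives whole numbers: C 2.00, H 3.99, N 2.99, O 2.99

C2H4N3O3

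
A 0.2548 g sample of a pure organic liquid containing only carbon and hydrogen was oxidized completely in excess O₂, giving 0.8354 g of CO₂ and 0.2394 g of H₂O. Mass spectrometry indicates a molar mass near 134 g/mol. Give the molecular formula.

mol C = 0.8354 g CO₂ ÷ 44.009 g/mol = 0.018982 mol
mol H = 2 × 0.2394 g H₂O ÷ 18.015 g/mol = 0.026578 mol
Divide by the smallest (0.018982 mol): C 1.000, H 1.400
Multiplying each by 5 gives whole numbers: C 5.00, H 7.00
Empirical formula: C5H7
Empirical-formula mass = 67.11 g/mol; 134 ÷ 67.11 ≈ 2, so the molecular formula is C10H14.

C10H14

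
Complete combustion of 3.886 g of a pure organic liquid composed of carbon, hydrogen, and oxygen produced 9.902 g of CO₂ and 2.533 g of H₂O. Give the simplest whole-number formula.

mol C = 9.902 g CO₂ ÷ 44.009 g/mol = 0.22500 mol
mol H = 2 × 2.533 g H₂O ÷ 18.015 g/mol = 0.28121 mol
mass O = 3.886 − (2.7025 + 0.28346) = 0.90007 g → mol O = 0.90007 ÷ 15.999 = 0.056258 mol
Divide by the smallest (0.056258 mol): C 3.999, H 4.999, O 1.000

C4H5O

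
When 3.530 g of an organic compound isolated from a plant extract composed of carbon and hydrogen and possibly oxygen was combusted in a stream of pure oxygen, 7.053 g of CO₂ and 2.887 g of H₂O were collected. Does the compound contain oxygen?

mol C = 7.053 g CO₂ ÷ 44.009 g/mol = 0.16026 mol
mol H = 2 × 2.887 g H₂O ÷ 18.015 g/mol = 0.32051 mol
C and H account for only 2.2480 g of the 3.530 g sample; the remaining 1.2820 g must be oxygen.

yes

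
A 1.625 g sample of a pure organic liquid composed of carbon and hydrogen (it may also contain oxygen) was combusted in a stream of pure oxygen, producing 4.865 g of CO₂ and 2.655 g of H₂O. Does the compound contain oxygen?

mol C = 4.865 g CO₂ ÷ 44.009 g/mol = 0.11055 mol
mol H = 2 × 2.655 g H₂O ÷ 18.015 g/mol = 0.29475 mol
C and H together account for 1.6249 g — essentially the entire 1.625 g sample — so the compound contains no oxygen.

no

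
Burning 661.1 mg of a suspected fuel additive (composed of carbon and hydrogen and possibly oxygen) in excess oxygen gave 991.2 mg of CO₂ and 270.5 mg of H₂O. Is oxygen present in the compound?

mol C = 0.9912 g CO₂ ÷ 44.009 g/mol = 0.022523 mol
mol H = 2 × 0.2705 g H₂O ÷ 18.015 g/mol = 0.030031 mol
C and H account for only 0.30079 g of the 0.6611 g sample; the remaining 0.36031 g must be oxygen.

yes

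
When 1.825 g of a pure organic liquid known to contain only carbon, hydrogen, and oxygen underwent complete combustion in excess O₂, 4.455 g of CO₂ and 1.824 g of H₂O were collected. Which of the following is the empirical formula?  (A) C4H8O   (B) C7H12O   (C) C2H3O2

(A) C4H8O

mol C = 4.455 g CO₂ ÷ 44.009 g/mol = 0.10123 mol
mol H = 2 × 1.824 g H₂O ÷ 18.015 g/mol = 0.20250 mol
mass O = 1.825 − (1.2159 + 0.20412) = 0.40502 g → mol O = 0.40502 ÷ 15.999 = 0.025315 mol
Divide by the smallest (0.025315 mol): C 3.999, H 7.999, O 1.000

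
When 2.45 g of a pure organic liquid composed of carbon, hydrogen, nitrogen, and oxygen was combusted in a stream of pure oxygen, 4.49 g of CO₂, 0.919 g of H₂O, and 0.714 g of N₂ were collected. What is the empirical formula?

C4H4N2O

mol C = 4.49 g CO₂ ÷ 44.009 g/mol = 0.1020 mol
mol H = 2 × 0.919 g H₂O ÷ 18.015 g/mol = 0.1020 mol
mol N = 2 × 0.714 g N₂ ÷ 28.014 g/mol = 0.05097 mol
mass O = 2.45 − (1.225 + 0.1028 + 0.7140) = 0.4077 g → mol O = 0.4077 ÷ 15.999 = 0.02549 mol
Divide by the smallest (0.02549 mol): C 4.003, H 4.003, N 2.000, O 1.000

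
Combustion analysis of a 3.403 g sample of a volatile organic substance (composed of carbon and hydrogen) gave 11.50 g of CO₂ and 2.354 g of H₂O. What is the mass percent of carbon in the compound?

mol C = 11.50 g CO₂ ÷ 44.009 g/mol = 0.26131 mol
mol H = 2 × 2.354 g H₂O ÷ 18.015 g/mol = 0.26134 mol
mass % C = 3.1386 g ÷ 3.403 g × 100%

92.23%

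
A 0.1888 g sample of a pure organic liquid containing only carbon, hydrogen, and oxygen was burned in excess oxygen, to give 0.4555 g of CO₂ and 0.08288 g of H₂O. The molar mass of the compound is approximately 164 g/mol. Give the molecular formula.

mol C = 0.4555 g CO₂ ÷ 44.009 g/mol = 0.010350 mol
mol H = 2 × 0.08288 g H₂O ÷ 18.015 g/mol = 0.0092012 mol
mass O = 0.1888 − (0.12432 + 0.0092748) = 0.055209 g → mol O = 0.055209 ÷ 15.999 = 0.0034508 mol
Divide by the smallest (0.0034508 mol): C 2.999, H 2.666, O 1.000
Multiplying each by 3 gives whole numbers: C 9.00, H 8.00, O 3.00
Empirical formula: C9H8O3
Empirical-formula mass = 164.16 g/mol; 164 ÷ 164.16 ≈ 1, so the molecular formula is C9H8O3.

C9H8O3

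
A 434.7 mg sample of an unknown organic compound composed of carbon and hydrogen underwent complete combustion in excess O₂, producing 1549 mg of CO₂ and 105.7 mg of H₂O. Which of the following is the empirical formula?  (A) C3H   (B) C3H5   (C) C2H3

(A) C3H

mol C = 1.549 g CO₂ ÷ 44.009 g/mol = 0.035197 mol
mol H = 2 × 0.1057 g H₂O ÷ 18.015 g/mol = 0.011735 mol
Divide by the smallest (0.011735 mol): C 2.999, H 1.000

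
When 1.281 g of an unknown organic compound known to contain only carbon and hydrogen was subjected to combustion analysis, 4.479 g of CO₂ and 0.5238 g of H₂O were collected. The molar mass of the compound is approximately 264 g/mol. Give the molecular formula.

C21H12

mol C = 4.479 g CO₂ ÷ 44.009 g/mol = 0.10177 mol
mol H = 2 × 0.5238 g H₂O ÷ 18.015 g/mol = 0.058152 mol
Divide by the smallest (0.058152 mol): C 1.750, H 1.000
Multiplying each by 4 gives whole numbers: C 7.00, H 4.00
Empirical formula: C7H4
Empirical-formula mass = 88.11 g/mol; 264 ÷ 88.11 ≈ 3, so the molecular formula is C21H12.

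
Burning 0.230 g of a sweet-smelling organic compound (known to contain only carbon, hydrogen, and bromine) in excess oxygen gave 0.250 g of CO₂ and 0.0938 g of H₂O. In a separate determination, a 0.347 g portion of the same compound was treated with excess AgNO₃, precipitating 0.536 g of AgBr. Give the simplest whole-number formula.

mol C = 0.250 g CO₂ ÷ 44.009 g/mol = 0.005681 mol
mol H = 2 × 0.0938 g H₂O ÷ 18.015 g/mol = 0.01041 mol
From the AgBr data: mol Br per gram of compound = (0.536 ÷ 187.772) ÷ 0.347 = 0.008226 mol/g, so in the 0.230 g combustion sample mol Br = 0.001892 mol
Divide by the smallest (0.001892 mol): C 3.002, H 5.504, Br 1.000
Multiplying each by 2 gives whole numbers: C 6.00, H 11.01, Br 2.00

C6H11Br2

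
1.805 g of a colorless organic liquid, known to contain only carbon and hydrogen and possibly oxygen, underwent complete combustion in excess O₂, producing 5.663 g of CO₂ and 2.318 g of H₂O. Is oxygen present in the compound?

mol C = 5.663 g CO₂ ÷ 44.009 g/mol = 0.12868 mol
mol H = 2 × 2.318 g H₂O ÷ 18.015 g/mol = 0.25734 mol
C and H together account for 1.8050 g — essentially the entire 1.805 g sample — so the compound contains no oxygen.

no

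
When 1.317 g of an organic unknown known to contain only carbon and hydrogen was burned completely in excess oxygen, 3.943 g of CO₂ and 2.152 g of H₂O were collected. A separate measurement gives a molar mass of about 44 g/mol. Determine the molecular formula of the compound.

mol C = 3.943 g CO₂ ÷ 44.009 g/mol = 0.089595 mol
mol H = 2 × 2.152 g H₂O ÷ 18.015 g/mol = 0.23891 mol
Divide by the smallest (0.089595 mol): C 1.000, H 2.667
Multiplying each by 3 gives whole numbers: C 3.00, H 8.00
Empirical formula: C3H8
Empirical-formula mass = 44.10 g/mol; 44 ÷ 44.10 ≈ 1, so the molecular formula is C3H8.

C3H8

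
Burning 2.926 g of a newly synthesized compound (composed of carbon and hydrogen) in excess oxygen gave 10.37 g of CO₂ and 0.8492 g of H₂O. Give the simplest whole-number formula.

mol C = 10.37 g CO₂ ÷ 44.009 g/mol = 0.23563 mol
mol H = 2 × 0.8492 g H₂O ÷ 18.015 g/mol = 0.094277 mol
Divide by the smallest (0.094277 mol): C 2.499, H 1.000
Multiplying each by 2 gives whole numbers: C 5.00, H 2.00

C5H2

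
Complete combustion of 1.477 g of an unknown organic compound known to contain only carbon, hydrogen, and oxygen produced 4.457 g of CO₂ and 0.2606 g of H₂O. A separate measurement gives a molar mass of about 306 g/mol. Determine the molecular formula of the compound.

mol C = 4.457 g CO₂ ÷ 44.009 g/mol = 0.10127 mol
mol H = 2 × 0.2606 g H₂O ÷ 18.015 g/mol = 0.028931 mol
mass O = 1.477 − (1.2164 + 0.029163) = 0.23143 g → mol O = 0.23143 ÷ 15.999 = 0.014465 mol
Divide by the smallest (0.014465 mol): C 7.001, H 2.000, O 1.000
Empirical formula: C7H2O
Empirical-formula mass = 102.09 g/mol; 306 ÷ 102.09 ≈ 3, so the molecular formula is C21H6O3.

C21H6O3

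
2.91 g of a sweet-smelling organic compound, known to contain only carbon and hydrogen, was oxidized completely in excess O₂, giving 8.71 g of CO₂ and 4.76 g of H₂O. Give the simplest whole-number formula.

C3H8

mol C = 8.71 g CO₂ ÷ 44.009 g/mol = 0.1979 mol
mol H = 2 × 4.76 g H₂O ÷ 18.015 g/mol = 0.5284 mol
Divide by the smallest (0.1979 mol): C 1.000, H 2.670
Multiplying each by 3 gives whole numbers: C 3.00, H 8.01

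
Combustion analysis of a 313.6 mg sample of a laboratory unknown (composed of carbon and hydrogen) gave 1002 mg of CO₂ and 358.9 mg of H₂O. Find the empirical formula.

C4H7

mol C = 1.002 g CO₂ ÷ 44.009 g/mol = 0.022768 mol
mol H = 2 × 0.3589 g H₂O ÷ 18.015 g/mol = 0.039845 mol
Divide by the smallest (0.022768 mol): C 1.000, H 1.750
Multiplying each by 4 gives whole numbers: C 4.00, H 7.00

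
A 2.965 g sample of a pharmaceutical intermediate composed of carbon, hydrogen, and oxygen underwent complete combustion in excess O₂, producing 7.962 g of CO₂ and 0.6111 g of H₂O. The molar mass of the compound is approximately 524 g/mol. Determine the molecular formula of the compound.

mol C = 7.962 g CO₂ ÷ 44.009 g/mol = 0.18092 mol
mol H = 2 × 0.6111 g H₂O ÷ 18.015 g/mol = 0.067843 mol
mass O = 2.965 − (2.1730 + 0.068386) = 0.72361 g → mol O = 0.72361 ÷ 15.999 = 0.045229 mol
Divide by the smallest (0.045229 mol): C 4.000, H 1.500, O 1.000
Multiplying each by 2 gives whole numbers: C 8.00, H 3.00, O 2.00
Empirical formula: C8H3O2
Empirical-formula mass = 131.11 g/mol; 524 ÷ 131.11 ≈ 4, so the molecular formula is C32H12O8.

C32H12O8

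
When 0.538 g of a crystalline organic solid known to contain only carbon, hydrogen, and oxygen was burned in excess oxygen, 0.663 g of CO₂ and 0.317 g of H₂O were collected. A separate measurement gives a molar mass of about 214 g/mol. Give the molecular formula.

C6H14O8

mol C = 0.663 g CO₂ ÷ 44.009 g/mol = 0.01507 mol
mol H = 2 × 0.317 g H₂O ÷ 18.015 g/mol = 0.03519 mol
mass O = 0.538 − (0.1809 + 0.03547) = 0.3216 g → mol O = 0.3216 ÷ 15.999 = 0.02010 mol
Divide by the smallest (0.01507 mol): C 1.000, H 2.336, O 1.334
Multiplying each by 3 gives whole numbers: C 3.00, H 7.01, O 4.00
Empirical formula: C3H7O4
Empirical-formula mass = 107.09 g/mol; 214 ÷ 107.09 ≈ 2, so the molecular formula is C6H14O8.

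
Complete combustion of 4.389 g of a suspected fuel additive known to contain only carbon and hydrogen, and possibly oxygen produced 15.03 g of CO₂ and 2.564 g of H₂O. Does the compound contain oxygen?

mol C = 15.03 g CO₂ ÷ 44.009 g/mol = 0.34152 mol
mol H = 2 × 2.564 g H₂O ÷ 18.015 g/mol = 0.28465 mol
C and H together account for 4.3889 g — essentially the entire 4.389 g sample — so the compound contains no oxygen.

no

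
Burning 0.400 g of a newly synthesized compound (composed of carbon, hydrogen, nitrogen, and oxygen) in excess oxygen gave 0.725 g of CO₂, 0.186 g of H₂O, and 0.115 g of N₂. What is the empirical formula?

mol C = 0.725 g CO₂ ÷ 44.009 g/mol = 0.01647 mol
mol H = 2 × 0.186 g H₂O ÷ 18.015 g/mol = 0.02065 mol
mol N = 2 × 0.115 g N₂ ÷ 28.014 g/mol = 0.008210 mol
mass O = 0.400 − (0.1979 + 0.02081 + 0.1150) = 0.06632 g → mol O = 0.06632 ÷ 15.999 = 0.004145 mol
Divide by the smallest (0.004145 mol): C 3.974, H 4.982, N 1.981, O 1.000

C4H5N2O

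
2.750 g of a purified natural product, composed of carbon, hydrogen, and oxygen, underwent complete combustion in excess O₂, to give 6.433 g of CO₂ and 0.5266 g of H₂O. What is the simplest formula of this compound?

mol C = 6.433 g CO₂ ÷ 44.009 g/mol = 0.14617 mol
mol H = 2 × 0.5266 g H₂O ÷ 18.015 g/mol = 0.058462 mol
mass O = 2.750 − (1.7557 + 0.058930) = 0.93537 g → mol O = 0.93537 ÷ 15.999 = 0.058464 mol
Divide by the smallest (0.058462 mol): C 2.500, H 1.000, O 1.000
Multiplying each by 2 gives whole numbers: C 5.00, H 2.00, O 2.00

C5H2O2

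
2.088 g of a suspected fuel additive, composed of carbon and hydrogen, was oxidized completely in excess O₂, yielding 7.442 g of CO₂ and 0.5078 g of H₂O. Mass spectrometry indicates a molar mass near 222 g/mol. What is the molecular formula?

mol C = 7.442 g CO₂ ÷ 44.009 g/mol = 0.16910 mol
mol H = 2 × 0.5078 g H₂O ÷ 18.015 g/mol = 0.056375 mol
Divide by the smallest (0.056375 mol): C 3.000, H 1.000
Empirical formula: C3H
Empirical-formula mass = 37.04 g/mol; 222 ÷ 37.04 ≈ 6, so the molecular formula is C18H6.

C18H6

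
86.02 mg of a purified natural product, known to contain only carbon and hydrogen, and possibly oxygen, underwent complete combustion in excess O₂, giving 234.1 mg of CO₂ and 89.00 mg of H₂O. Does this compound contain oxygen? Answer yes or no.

yes

mol C = 0.2341 g CO₂ ÷ 44.009 g/mol = 0.0053194 mol
mol H = 2 × 0.08900 g H₂O ÷ 18.015 g/mol = 0.0098807 mol
C and H account for only 0.073851 g of the 0.08602 g sample; the remaining 0.012169 g must be oxygen.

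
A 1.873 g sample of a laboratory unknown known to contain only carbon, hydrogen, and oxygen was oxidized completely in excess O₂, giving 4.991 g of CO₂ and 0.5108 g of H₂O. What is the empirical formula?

mol C = 4.991 g CO₂ ÷ 44.009 g/mol = 0.11341 mol
mol H = 2 × 0.5108 g H₂O ÷ 18.015 g/mol = 0.056708 mol
mass O = 1.873 − (1.3622 + 0.057162) = 0.45369 g → mol O = 0.45369 ÷ 15.999 = 0.028357 mol
Divide by the smallest (0.028357 mol): C 3.999, H 2.000, O 1.000

C4H2O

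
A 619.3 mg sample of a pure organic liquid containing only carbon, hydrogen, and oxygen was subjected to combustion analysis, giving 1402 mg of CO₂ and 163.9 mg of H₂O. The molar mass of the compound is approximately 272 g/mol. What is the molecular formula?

C14H8O6

mol C = 1.402 g CO₂ ÷ 44.009 g/mol = 0.031857 mol
mol H = 2 × 0.1639 g H₂O ÷ 18.015 g/mol = 0.018196 mol
mass O = 0.6193 − (0.38264 + 0.018342) = 0.21832 g → mol O = 0.21832 ÷ 15.999 = 0.013646 mol
Divide by the smallest (0.013646 mol): C 2.335, H 1.333, O 1.000
Multiplying each by 3 gives whole numbers: C 7.00, H 4.00, O 3.00
Empirical formula: C7H4O3
Empirical-formula mass = 136.11 g/mol; 272 ÷ 136.11 ≈ 2, so the molecular formula is C14H8O6.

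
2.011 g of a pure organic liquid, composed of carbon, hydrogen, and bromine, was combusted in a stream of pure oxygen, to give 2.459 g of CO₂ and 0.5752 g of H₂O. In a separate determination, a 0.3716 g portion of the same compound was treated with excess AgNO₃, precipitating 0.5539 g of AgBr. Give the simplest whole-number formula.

C7H8Br2

mol C = 2.459 g CO₂ ÷ 44.009 g/mol = 0.055875 mol
mol H = 2 × 0.5752 g H₂O ÷ 18.015 g/mol = 0.063858 mol
From the AgBr data: mol Br per gram of compound = (0.5539 ÷ 187.772) ÷ 0.3716 = 0.0079383 mol/g, so in the 2.011 g combustion sample mol Br = 0.015964 mol
Divide by the smallest (0.015964 mol): C 3.500, H 4.000, Br 1.000
Multiplying each by 2 gives whole numbers: C 7.00, H 8.00, Br 2.00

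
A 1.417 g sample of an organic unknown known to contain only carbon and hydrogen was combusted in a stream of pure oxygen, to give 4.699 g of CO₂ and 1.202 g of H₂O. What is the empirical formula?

C4H5

mol C = 4.699 g CO₂ ÷ 44.009 g/mol = 0.10677 mol
mol H = 2 × 1.202 g H₂O ÷ 18.015 g/mol = 0.13344 mol
Divide by the smallest (0.10677 mol): C 1.000, H 1.250
Multiplying each by 4 gives whole numbers: C 4.00, H 5.00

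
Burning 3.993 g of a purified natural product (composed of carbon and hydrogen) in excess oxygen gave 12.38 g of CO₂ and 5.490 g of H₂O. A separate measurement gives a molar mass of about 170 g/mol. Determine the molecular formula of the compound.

C12H26

mol C = 12.38 g CO₂ ÷ 44.009 g/mol = 0.28131 mol
mol H = 2 × 5.490 g H₂O ÷ 18.015 g/mol = 0.60949 mol
Divide by the smallest (0.28131 mol): C 1.000, H 2.167
Multiplying each by 6 gives whole numbers: C 6.00, H 13.00
Empirical formula: C6H13
Empirical-formula mass = 85.17 g/mol; 170 ÷ 85.17 ≈ 2, so the molecular formula is C12H26.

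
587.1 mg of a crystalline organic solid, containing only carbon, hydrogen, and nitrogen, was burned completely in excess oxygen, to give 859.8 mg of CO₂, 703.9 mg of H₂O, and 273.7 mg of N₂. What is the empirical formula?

CH4N

mol C = 0.8598 g CO₂ ÷ 44.009 g/mol = 0.019537 mol
mol H = 2 × 0.7039 g H₂O ÷ 18.015 g/mol = 0.078146 mol
mol N = 2 × 0.2737 g N₂ ÷ 28.014 g/mol = 0.019540 mol
Divide by the smallest (0.019537 mol): C 1.000, H 4.000, N 1.000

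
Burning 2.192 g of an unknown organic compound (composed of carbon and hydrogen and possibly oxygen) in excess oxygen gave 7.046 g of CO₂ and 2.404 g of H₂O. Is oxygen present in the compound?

mol C = 7.046 g CO₂ ÷ 44.009 g/mol = 0.16010 mol
mol H = 2 × 2.404 g H₂O ÷ 18.015 g/mol = 0.26689 mol
C and H together account for 2.1920 g — essentially the entire 2.192 g sample — so the compound contains no oxygen.

no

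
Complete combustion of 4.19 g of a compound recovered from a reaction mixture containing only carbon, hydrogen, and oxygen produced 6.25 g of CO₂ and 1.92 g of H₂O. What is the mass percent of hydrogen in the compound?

mol C = 6.25 g CO₂ ÷ 44.009 g/mol = 0.1420 mol
mol H = 2 × 1.92 g H₂O ÷ 18.015 g/mol = 0.2132 mol
mass O = 4.19 − (1.706 + 0.2149) = 2.269 g → mol O = 2.269 ÷ 15.999 = 0.1418 mol
mass % H = 0.2149 g ÷ 4.19 g × 100%

5.1%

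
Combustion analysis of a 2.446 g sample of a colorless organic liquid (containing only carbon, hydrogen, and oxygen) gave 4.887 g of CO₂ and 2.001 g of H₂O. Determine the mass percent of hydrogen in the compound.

mol C = 4.887 g CO₂ ÷ 44.009 g/mol = 0.11105 mol
mol H = 2 × 2.001 g H₂O ÷ 18.015 g/mol = 0.22215 mol
mass O = 2.446 − (1.3338 + 0.22393) = 0.88831 g → mol O = 0.88831 ÷ 15.999 = 0.055523 mol
mass % H = 0.22393 g ÷ 2.446 g × 100%

9.15%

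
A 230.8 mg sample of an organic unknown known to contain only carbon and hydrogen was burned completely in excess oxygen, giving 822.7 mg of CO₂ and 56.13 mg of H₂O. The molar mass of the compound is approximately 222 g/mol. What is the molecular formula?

C18H6

mol C = 0.8227 g CO₂ ÷ 44.009 g/mol = 0.018694 mol
mol H = 2 × 0.05613 g H₂O ÷ 18.015 g/mol = 0.0062315 mol
Divide by the smallest (0.0062315 mol): C 3.000, H 1.000
Empirical formula: C3H
Empirical-formula mass = 37.04 g/mol; 222 ÷ 37.04 ≈ 6, so the molecular formula is C18H6.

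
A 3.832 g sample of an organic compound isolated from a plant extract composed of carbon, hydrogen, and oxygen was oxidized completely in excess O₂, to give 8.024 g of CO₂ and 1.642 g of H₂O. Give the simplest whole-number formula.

mol C = 8.024 g CO₂ ÷ 44.009 g/mol = 0.18233 mol
mol H = 2 × 1.642 g H₂O ÷ 18.015 g/mol = 0.18229 mol
mass O = 3.832 − (2.1899 + 0.18375) = 1.4583 g → mol O = 1.4583 ÷ 15.999 = 0.091151 mol
Divide by the smallest (0.091151 mol): C 2.000, H 2.000, O 1.000

C2H2O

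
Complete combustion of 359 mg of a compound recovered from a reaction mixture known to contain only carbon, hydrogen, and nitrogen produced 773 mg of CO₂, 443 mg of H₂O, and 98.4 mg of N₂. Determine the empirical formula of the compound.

mol C = 0.773 g CO₂ ÷ 44.009 g/mol = 0.01756 mol
mol H = 2 × 0.443 g H₂O ÷ 18.015 g/mol = 0.04918 mol
mol N = 2 × 0.0984 g N₂ ÷ 28.014 g/mol = 0.007025 mol
Divide by the smallest (0.007025 mol): C 2.500, H 7.001, N 1.000
Multiplying each by 2 gives whole numbers: C 5.00, H 14.00, N 2.00

C5H14N2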